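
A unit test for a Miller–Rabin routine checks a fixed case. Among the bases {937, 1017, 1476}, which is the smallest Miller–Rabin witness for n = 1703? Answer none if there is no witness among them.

937

n − 1 = 1702 = 2^1 · 851, so s = 1 and d = 851.
Base 937: x_0 = 937^851 mod 1703 = 1522. x_0 ∉ {1, 1702} and s = 1, so 937 is a Miller–Rabin witness and 1703 is composite.
Base 1017: x_0 = 1017^851 mod 1703 = 165. x_0 ∉ {1, 1702} and s = 1, so 1017 is a Miller–Rabin witness and 1703 is composite.
Base 1476: x_0 = 1476^851 mod 1703 = 1575. x_0 ∉ {1, 1702} and s = 1, so 1476 is a Miller–Rabin witness and 1703 is composite.
The smallest witness among the given bases is 937.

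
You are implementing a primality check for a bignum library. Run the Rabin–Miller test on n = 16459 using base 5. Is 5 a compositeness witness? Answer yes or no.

n − 1 = 16458 = 2^1 · 8229, so s = 1 and d = 8229.
x_0 = 5^8229 mod 16459 = 12601.
x_0 ∉ {1, 16458} and s = 1, so 5 is a Miller–Rabin witness and 16459 is composite.

yes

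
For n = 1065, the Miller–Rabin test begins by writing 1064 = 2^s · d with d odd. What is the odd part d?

133

Halving: 1064 → 532 → 266 → 133; 133 is odd.
So 1064 = 2^3 · 133.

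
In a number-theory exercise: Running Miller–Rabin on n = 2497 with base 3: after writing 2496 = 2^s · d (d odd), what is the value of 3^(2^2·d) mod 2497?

n − 1 = 2496 = 2^6 · 39, so s = 6 and d = 39.
x_0 = 3^39 mod 2497 = 664.
x_1 = 664^2 mod 2497 = 1424.
x_2 = 1424^2 mod 2497 = 212.

212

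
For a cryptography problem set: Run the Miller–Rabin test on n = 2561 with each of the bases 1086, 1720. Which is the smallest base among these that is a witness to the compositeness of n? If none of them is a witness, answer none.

1086

n − 1 = 2560 = 2^9 · 5, so s = 9 and d = 5.
Base 1086: x_0 = 1086^5 mod 2561 = 1766. x_0 is neither 1 nor 2560, so continue squaring. x_1 = 1766^2 mod 2561 = 2019. x_2 = 2019^2 mod 2561 = 1810. x_3 = 1810^2 mod 2561 = 581. x_4 = 581^2 mod 2561 = 2070. x_5 = 2070^2 mod 2561 = 347. x_6 = 347^2 mod 2561 = 42. x_7 = 42^2 mod 2561 = 1764. x_8 = 1764^2 mod 2561 = 81. Reached i = s−1 = 8 without hitting −1: 1086 is a Miller–Rabin witness and 2561 is composite.
Base 1720: x_0 = 1720^5 mod 2561 = 244. x_0 is neither 1 nor 2560, so continue squaring. x_1 = 244^2 mod 2561 = 633. x_2 = 633^2 mod 2561 = 1173. x_3 = 1173^2 mod 2561 = 672. x_4 = 672^2 mod 2561 = 848. x_5 = 848^2 mod 2561 = 2024. x_6 = 2024^2 mod 2561 = 1537. x_7 = 1537^2 mod 2561 = 1127. x_8 = 1127^2 mod 2561 = 2434. Reached i = s−1 = 8 without hitting −1: 1720 is a Miller–Rabin witness and 2561 is composite.
The smallest witness among the given bases is 1086.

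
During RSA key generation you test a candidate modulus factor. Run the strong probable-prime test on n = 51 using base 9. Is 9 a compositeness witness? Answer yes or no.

yes

n − 1 = 50 = 2^1 · 25, so s = 1 and d = 25.
x_0 = 9^25 mod 51 = 9.
x_0 ∉ {1, 50} and s = 1, so 9 is a Miller–Rabin witness and 51 is composite.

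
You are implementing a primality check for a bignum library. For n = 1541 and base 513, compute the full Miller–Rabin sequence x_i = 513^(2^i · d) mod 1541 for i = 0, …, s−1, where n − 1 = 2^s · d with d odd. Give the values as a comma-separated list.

298, 967

n − 1 = 1540 = 2^2 · 385, so s = 2 and d = 385.
x_0 = 513^385 mod 1541 = 298.
x_1 = 298^2 mod 1541 = 967.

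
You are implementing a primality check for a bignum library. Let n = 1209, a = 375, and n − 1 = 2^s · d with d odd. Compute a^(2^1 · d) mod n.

381

n − 1 = 1208 = 2^3 · 151, so s = 3 and d = 151.
Repeated squaring mod 1209: 375^1 ≡ 375, 375^2 ≡ 381, 375^4 ≡ 81, 375^8 ≡ 516, 375^16 ≡ 276, 375^32 ≡ 9, 375^64 ≡ 81, 375^128 ≡ 516.
151 = 128 + 16 + 4 + 2 + 1, so 375^151 ≡ 516·276·81·381·375 ≡ 561 (mod 1209).
x_0 = 561.
x_1 = 561^2 mod 1209 = 381.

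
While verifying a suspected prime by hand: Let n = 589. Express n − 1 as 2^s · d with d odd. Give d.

Halving: 588 → 294 → 147; 147 is odd.
So 588 = 2^2 · 147.

147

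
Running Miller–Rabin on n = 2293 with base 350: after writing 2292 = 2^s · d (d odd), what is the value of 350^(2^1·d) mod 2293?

n − 1 = 2292 = 2^2 · 573, so s = 2 and d = 573.
By repeated squaring, 350^573 ≡ 1693 (mod 2293).
x_0 = 1693.
x_1 = 1693^2 mod 2293 = 2292.

2292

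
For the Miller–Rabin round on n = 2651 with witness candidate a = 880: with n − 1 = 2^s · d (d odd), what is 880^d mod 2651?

2321

n − 1 = 2650 = 2^1 · 1325, so s = 1 and d = 1325.
880^1325 mod 2651 = 2321.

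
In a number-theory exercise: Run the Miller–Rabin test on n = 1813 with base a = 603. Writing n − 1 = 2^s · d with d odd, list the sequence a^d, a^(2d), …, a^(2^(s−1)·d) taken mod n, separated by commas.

n − 1 = 1812 = 2^2 · 453, so s = 2 and d = 453.
x_0 = 603^453 mod 1813 = 1590.
x_1 = 1590^2 mod 1813 = 778.

1590, 778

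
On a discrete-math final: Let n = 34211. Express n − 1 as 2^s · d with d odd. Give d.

Halving: 34210 → 17105; 17105 is odd.
So 34210 = 2^1 · 17105.

17105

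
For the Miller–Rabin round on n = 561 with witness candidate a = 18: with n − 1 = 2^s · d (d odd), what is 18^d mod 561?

n − 1 = 560 = 2^4 · 35, so s = 4 and d = 35.
Repeated squaring mod 561: 18^1 ≡ 18, 18^2 ≡ 324, 18^4 ≡ 69, 18^8 ≡ 273, 18^16 ≡ 477, 18^32 ≡ 324.
35 = 32 + 2 + 1, so 18^35 ≡ 324·324·18 ≡ 120 (mod 561).

120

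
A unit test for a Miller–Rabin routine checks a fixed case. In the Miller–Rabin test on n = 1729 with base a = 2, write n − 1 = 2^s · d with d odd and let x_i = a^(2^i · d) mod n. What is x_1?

1065

n − 1 = 1728 = 2^6 · 27, so s = 6 and d = 27.
x_0 = 2^27 mod 1729 = 645.
x_1 = 645^2 mod 1729 = 1065.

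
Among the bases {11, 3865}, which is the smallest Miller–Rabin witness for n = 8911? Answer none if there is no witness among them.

11

n − 1 = 8910 = 2^1 · 4455, so s = 1 and d = 4455.
Base 11: x_0 = 11^4455 mod 8911 = 267. x_0 ∉ {1, 8910} and s = 1, so 11 is a Miller–Rabin witness and 8911 is composite.
Base 3865: x_0 = 3865^4455 mod 8911 = 6364. x_0 ∉ {1, 8910} and s = 1, so 3865 is a Miller–Rabin witness and 8911 is composite.
The smallest witness among the given bases is 11.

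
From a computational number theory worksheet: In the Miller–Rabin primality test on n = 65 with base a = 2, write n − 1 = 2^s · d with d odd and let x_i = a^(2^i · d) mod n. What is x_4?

n − 1 = 64 = 2^6 · 1, so s = 6 and d = 1.
x_0 = 2^1 mod 65 = 2.
x_1 = 2^2 mod 65 = 4.
x_2 = 4^2 mod 65 = 16.
x_3 = 16^2 mod 65 = 61.
x_4 = 61^2 mod 65 = 16.

16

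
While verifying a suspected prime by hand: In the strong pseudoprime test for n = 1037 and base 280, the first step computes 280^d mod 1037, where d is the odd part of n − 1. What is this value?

n − 1 = 1036 = 2^2 · 259, so s = 2 and d = 259.
280^259 mod 1037 = 19.

19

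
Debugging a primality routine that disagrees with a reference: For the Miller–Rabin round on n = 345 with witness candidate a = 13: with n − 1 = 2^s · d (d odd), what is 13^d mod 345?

292

n − 1 = 344 = 2^3 · 43, so s = 3 and d = 43.
13^43 mod 345 = 292.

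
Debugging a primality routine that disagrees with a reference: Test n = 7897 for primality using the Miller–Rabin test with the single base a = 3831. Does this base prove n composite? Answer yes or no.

yes

n − 1 = 7896 = 2^3 · 987, so s = 3 and d = 987.
Repeated squaring mod 7897: 3831^1 ≡ 3831, 3831^2 ≡ 3935, 3831^4 ≡ 6105, 3831^8 ≡ 5082, 3831^16 ≡ 3534, 3831^32 ≡ 3999, 3831^64 ≡ 576, 3831^128 ≡ 102, 3831^256 ≡ 2507, 3831^512 ≡ 6934.
987 = 512 + 256 + 128 + 64 + 16 + 8 + 2 + 1, so 3831^987 ≡ 6934·2507·102·576·3534·5082·3935·3831 ≡ 1053 (mod 7897).
x_0 = 3831^987 mod 7897 = 1053.
x_0 is neither 1 nor 7896, so continue squaring.
x_1 = 1053^2 mod 7897 = 3229.
x_2 = 3229^2 mod 7897 = 2401.
Reached i = s−1 = 2 without hitting −1: 3831 is a Miller–Rabin witness and 7897 is composite.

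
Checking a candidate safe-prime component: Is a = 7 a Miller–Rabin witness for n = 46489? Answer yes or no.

n − 1 = 46488 = 2^3 · 5811, so s = 3 and d = 5811.
Repeated squaring mod 46489: 7^1 ≡ 7, 7^2 ≡ 49, 7^4 ≡ 2401, 7^8 ≡ 165, 7^16 ≡ 27225, 7^32 ≡ 26498, 7^64 ≡ 20637, 7^128 ≡ 40, 7^256 ≡ 1600, 7^512 ≡ 3105, 7^1024 ≡ 17802, 7^2048 ≡ 42180, 7^4096 ≡ 18370.
5811 = 4096 + 1024 + 512 + 128 + 32 + 16 + 2 + 1, so 7^5811 ≡ 18370·17802·3105·40·26498·27225·49·7 ≡ 33854 (mod 46489).
x_0 = 7^5811 mod 46489 = 33854.
x_0 is neither 1 nor 46488, so continue squaring.
x_1 = 33854^2 mod 46489 = 46488.
x_1 ≡ −1, so 7 is not a witness.

no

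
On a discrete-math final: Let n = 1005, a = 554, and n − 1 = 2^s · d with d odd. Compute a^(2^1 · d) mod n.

n − 1 = 1004 = 2^2 · 251, so s = 2 and d = 251.
x_0 = 554^251 mod 1005 = 314.
x_1 = 314^2 mod 1005 = 106.

106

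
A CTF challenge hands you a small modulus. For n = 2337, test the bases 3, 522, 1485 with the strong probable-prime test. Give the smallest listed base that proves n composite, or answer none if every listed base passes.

3

n − 1 = 2336 = 2^5 · 73, so s = 5 and d = 73.
Base 3: x_0 = 3^73 mod 2337 = 3. x_0 is neither 1 nor 2336, so continue squaring. x_1 = 3^2 mod 2337 = 9. x_2 = 9^2 mod 2337 = 81. x_3 = 81^2 mod 2337 = 1887. x_4 = 1887^2 mod 2337 = 1518. Reached i = s−1 = 4 without hitting −1: 3 is a Miller–Rabin witness and 2337 is composite.
Base 522: x_0 = 522^73 mod 2337 = 294. x_0 is neither 1 nor 2336, so continue squaring. x_1 = 294^2 mod 2337 = 2304. x_2 = 2304^2 mod 2337 = 1089. x_3 = 1089^2 mod 2337 = 1062. x_4 = 1062^2 mod 2337 = 1410. Reached i = s−1 = 4 without hitting −1: 522 is a Miller–Rabin witness and 2337 is composite.
Base 1485: x_0 = 1485^73 mod 2337 = 1485. x_0 is neither 1 nor 2336, so continue squaring. x_1 = 1485^2 mod 2337 = 1434. x_2 = 1434^2 mod 2337 = 2133. x_3 = 2133^2 mod 2337 = 1887. x_4 = 1887^2 mod 2337 = 1518. Reached i = s−1 = 4 without hitting −1: 1485 is a Miller–Rabin witness and 2337 is composite.
The smallest witness among the given bases is 3.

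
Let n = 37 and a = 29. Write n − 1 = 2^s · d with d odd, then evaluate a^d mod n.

31

n − 1 = 36 = 2^2 · 9, so s = 2 and d = 9.
29^9 mod 37 = 31.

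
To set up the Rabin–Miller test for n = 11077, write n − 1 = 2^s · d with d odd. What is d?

Halving: 11076 → 5538 → 2769; 2769 is odd.
So 11076 = 2^2 · 2769.

2769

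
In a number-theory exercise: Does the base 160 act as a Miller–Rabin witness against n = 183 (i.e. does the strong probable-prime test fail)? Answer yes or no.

yes

n − 1 = 182 = 2^1 · 91, so s = 1 and d = 91.
x_0 = 160^91 mod 183 = 145.
x_0 ∉ {1, 182} and s = 1, so 160 is a Miller–Rabin witness and 183 is composite.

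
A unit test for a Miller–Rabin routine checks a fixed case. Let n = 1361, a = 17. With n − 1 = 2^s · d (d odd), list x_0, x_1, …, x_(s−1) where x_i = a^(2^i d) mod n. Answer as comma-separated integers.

747, 1360, 1, 1

n − 1 = 1360 = 2^4 · 85, so s = 4 and d = 85.
x_0 = 17^85 mod 1361 = 747.
x_1 = 747^2 mod 1361 = 1360.
x_2 = 1360^2 mod 1361 = 1.
x_3 = 1^2 mod 1361 = 1.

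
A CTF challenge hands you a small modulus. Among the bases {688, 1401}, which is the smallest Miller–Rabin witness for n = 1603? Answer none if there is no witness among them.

1401

n − 1 = 1602 = 2^1 · 801, so s = 1 and d = 801.
Base 688: x_0 = 688^801 mod 1603 = 1. x_0 = 1, so 688 is not a witness.
Base 1401: x_0 = 1401^801 mod 1603 = 218. x_0 ∉ {1, 1602} and s = 1, so 1401 is a Miller–Rabin witness and 1603 is composite.
The smallest witness among the given bases is 1401.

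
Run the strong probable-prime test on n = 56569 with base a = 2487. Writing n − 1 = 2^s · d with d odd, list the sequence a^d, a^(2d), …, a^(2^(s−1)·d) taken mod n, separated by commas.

n − 1 = 56568 = 2^3 · 7071, so s = 3 and d = 7071.
x_0 = 2487^7071 mod 56569 = 19811.
x_1 = 19811^2 mod 56569 = 56568.
x_2 = 56568^2 mod 56569 = 1.

19811, 56568, 1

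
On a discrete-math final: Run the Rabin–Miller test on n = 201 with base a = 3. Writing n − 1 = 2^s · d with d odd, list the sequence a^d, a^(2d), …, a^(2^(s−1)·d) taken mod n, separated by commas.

n − 1 = 200 = 2^3 · 25, so s = 3 and d = 25.
x_0 = 3^25 mod 201 = 27.
x_1 = 27^2 mod 201 = 126.
x_2 = 126^2 mod 201 = 198.

27, 126, 198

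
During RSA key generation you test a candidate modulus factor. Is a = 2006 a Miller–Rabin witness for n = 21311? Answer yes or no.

no

n − 1 = 21310 = 2^1 · 10655, so s = 1 and d = 10655.
Repeated squaring mod 21311: 2006^1 ≡ 2006, 2006^2 ≡ 17568, 2006^4 ≡ 8722, 2006^8 ≡ 14325, 2006^16 ≡ 2006, 2006^32 ≡ 17568, 2006^64 ≡ 8722, 2006^128 ≡ 14325, 2006^256 ≡ 2006, 2006^512 ≡ 17568, 2006^1024 ≡ 8722, 2006^2048 ≡ 14325, 2006^4096 ≡ 2006, 2006^8192 ≡ 17568.
10655 = 8192 + 2048 + 256 + 128 + 16 + 8 + 4 + 2 + 1, so 2006^10655 ≡ 17568·14325·2006·14325·2006·14325·8722·17568·2006 ≡ 1 (mod 21311).
x_0 = 2006^10655 mod 21311 = 1.
x_0 = 1, so 2006 is not a witness.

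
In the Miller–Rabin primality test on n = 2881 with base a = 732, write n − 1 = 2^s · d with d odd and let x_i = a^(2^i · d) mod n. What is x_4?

n − 1 = 2880 = 2^6 · 45, so s = 6 and d = 45.
x_0 = 732^45 mod 2881 = 732.
x_1 = 732^2 mod 2881 = 2839.
x_2 = 2839^2 mod 2881 = 1764.
x_3 = 1764^2 mod 2881 = 216.
x_4 = 216^2 mod 2881 = 560.

560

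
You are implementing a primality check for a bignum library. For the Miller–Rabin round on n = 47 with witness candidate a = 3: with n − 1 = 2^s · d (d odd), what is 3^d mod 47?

n − 1 = 46 = 2^1 · 23, so s = 1 and d = 23.
Repeated squaring mod 47: 3^1 ≡ 3, 3^2 ≡ 9, 3^4 ≡ 34, 3^8 ≡ 28, 3^16 ≡ 32.
23 = 16 + 4 + 2 + 1, so 3^23 ≡ 32·34·9·3 ≡ 1 (mod 47).

1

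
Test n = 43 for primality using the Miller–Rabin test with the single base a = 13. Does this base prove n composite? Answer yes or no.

no

n − 1 = 42 = 2^1 · 21, so s = 1 and d = 21.
x_0 = 13^21 mod 43 = 1.
x_0 = 1, so 13 is not a witness.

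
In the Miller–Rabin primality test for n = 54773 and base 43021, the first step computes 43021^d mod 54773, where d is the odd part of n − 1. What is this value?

n − 1 = 54772 = 2^2 · 13693, so s = 2 and d = 13693.
By repeated squaring, 43021^13693 ≡ 12459 (mod 54773).

12459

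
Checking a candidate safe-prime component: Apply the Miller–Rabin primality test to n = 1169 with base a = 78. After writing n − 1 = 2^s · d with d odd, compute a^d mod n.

827

n − 1 = 1168 = 2^4 · 73, so s = 4 and d = 73.
78^73 mod 1169 = 827.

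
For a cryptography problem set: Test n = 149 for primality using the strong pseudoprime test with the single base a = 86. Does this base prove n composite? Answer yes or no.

n − 1 = 148 = 2^2 · 37, so s = 2 and d = 37.
By repeated squaring, 86^37 ≡ 148 (mod 149).
x_0 = 86^37 mod 149 = 148.
x_0 = 148 ≡ −1, so 86 is not a witness.

no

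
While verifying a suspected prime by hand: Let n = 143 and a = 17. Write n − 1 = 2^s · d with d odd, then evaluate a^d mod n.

n − 1 = 142 = 2^1 · 71, so s = 1 and d = 71.
Repeated squaring mod 143: 17^1 ≡ 17, 17^2 ≡ 3, 17^4 ≡ 9, 17^8 ≡ 81, 17^16 ≡ 126, 17^32 ≡ 3, 17^64 ≡ 9.
71 = 64 + 4 + 2 + 1, so 17^71 ≡ 9·9·3·17 ≡ 127 (mod 143).

127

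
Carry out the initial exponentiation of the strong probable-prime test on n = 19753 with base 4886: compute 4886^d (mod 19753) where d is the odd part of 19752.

19752

n − 1 = 19752 = 2^3 · 2469, so s = 3 and d = 2469.
Repeated squaring mod 19753: 4886^1 ≡ 4886, 4886^2 ≡ 11372, 4886^4 ≡ 19246, 4886^8 ≡ 260, 4886^16 ≡ 8341, 4886^32 ≡ 2215, 4886^64 ≡ 7481, 4886^128 ≡ 5112, 4886^256 ≡ 19078, 4886^512 ≡ 1306, 4886^1024 ≡ 6878, 4886^2048 ≡ 18202.
2469 = 2048 + 256 + 128 + 32 + 4 + 1, so 4886^2469 ≡ 18202·19078·5112·2215·19246·4886 ≡ 19752 (mod 19753).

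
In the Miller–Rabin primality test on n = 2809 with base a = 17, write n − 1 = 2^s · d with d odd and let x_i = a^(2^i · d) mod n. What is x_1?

n − 1 = 2808 = 2^3 · 351, so s = 3 and d = 351.
x_0 = 17^351 mod 2809 = 2543.
x_1 = 2543^2 mod 2809 = 531.

531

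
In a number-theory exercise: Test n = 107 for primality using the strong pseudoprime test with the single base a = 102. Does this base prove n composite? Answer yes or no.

n − 1 = 106 = 2^1 · 53, so s = 1 and d = 53.
By repeated squaring, 102^53 ≡ 1 (mod 107).
x_0 = 102^53 mod 107 = 1.
x_0 = 1, so 102 is not a witness.

no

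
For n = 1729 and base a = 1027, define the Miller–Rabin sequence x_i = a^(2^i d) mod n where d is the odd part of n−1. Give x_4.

533

n − 1 = 1728 = 2^6 · 27, so s = 6 and d = 27.
By repeated squaring, 1027^27 ≡ 286 (mod 1729).
x_0 = 286.
x_1 = 286^2 mod 1729 = 533.
x_2 = 533^2 mod 1729 = 533.
x_3 = 533^2 mod 1729 = 533.
x_4 = 533^2 mod 1729 = 533.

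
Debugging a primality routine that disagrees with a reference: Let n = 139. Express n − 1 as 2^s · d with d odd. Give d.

69

Halving: 138 → 69; 69 is odd.
So 138 = 2^1 · 69.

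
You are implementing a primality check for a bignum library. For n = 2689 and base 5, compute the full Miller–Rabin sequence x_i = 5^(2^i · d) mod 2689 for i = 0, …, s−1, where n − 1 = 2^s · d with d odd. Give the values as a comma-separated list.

1194, 466, 2036, 1547, 2688, 1, 1

n − 1 = 2688 = 2^7 · 21, so s = 7 and d = 21.
x_0 = 5^21 mod 2689 = 1194.
x_1 = 1194^2 mod 2689 = 466.
x_2 = 466^2 mod 2689 = 2036.
x_3 = 2036^2 mod 2689 = 1547.
x_4 = 1547^2 mod 2689 = 2688.
x_5 = 2688^2 mod 2689 = 1.
x_6 = 1^2 mod 2689 = 1.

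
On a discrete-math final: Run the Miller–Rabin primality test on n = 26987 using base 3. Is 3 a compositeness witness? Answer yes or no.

n − 1 = 26986 = 2^1 · 13493, so s = 1 and d = 13493.
x_0 = 3^13493 mod 26987 = 1.
x_0 = 1, so 3 is not a witness.

no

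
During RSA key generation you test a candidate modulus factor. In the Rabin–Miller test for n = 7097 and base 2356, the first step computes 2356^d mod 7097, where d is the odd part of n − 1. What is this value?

6285

n − 1 = 7096 = 2^3 · 887, so s = 3 and d = 887.
Repeated squaring mod 7097: 2356^1 ≡ 2356, 2356^2 ≡ 882, 2356^4 ≡ 4351, 2356^8 ≡ 3502, 2356^16 ≡ 388, 2356^32 ≡ 1507, 2356^64 ≡ 9, 2356^128 ≡ 81, 2356^256 ≡ 6561, 2356^512 ≡ 3416.
887 = 512 + 256 + 64 + 32 + 16 + 4 + 2 + 1, so 2356^887 ≡ 3416·6561·9·1507·388·4351·882·2356 ≡ 6285 (mod 7097).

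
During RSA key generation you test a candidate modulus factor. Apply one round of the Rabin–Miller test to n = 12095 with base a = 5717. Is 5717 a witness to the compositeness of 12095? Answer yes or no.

n − 1 = 12094 = 2^1 · 6047, so s = 1 and d = 6047.
x_0 = 5717^6047 mod 12095 = 4383.
x_0 ∉ {1, 12094} and s = 1, so 5717 is a Miller–Rabin witness and 12095 is composite.

yes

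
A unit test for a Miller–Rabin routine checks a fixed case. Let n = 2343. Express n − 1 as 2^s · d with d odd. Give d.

1171

Halving: 2342 → 1171; 1171 is odd.
So 2342 = 2^1 · 1171.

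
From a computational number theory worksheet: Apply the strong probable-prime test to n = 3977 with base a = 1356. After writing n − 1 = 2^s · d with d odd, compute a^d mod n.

n − 1 = 3976 = 2^3 · 497, so s = 3 and d = 497.
Repeated squaring mod 3977: 1356^1 ≡ 1356, 1356^2 ≡ 1362, 1356^4 ≡ 1762, 1356^8 ≡ 2584, 1356^16 ≡ 3650, 1356^32 ≡ 3527, 1356^64 ≡ 3650, 1356^128 ≡ 3527, 1356^256 ≡ 3650.
497 = 256 + 128 + 64 + 32 + 16 + 1, so 1356^497 ≡ 3650·3527·3650·3527·3650·1356 ≡ 2012 (mod 3977).

2012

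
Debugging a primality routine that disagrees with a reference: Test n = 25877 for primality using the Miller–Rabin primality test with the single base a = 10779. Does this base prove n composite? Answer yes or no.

n − 1 = 25876 = 2^2 · 6469, so s = 2 and d = 6469.
By repeated squaring, 10779^6469 ≡ 973 (mod 25877).
x_0 = 10779^6469 mod 25877 = 973.
x_0 is neither 1 nor 25876, so continue squaring.
x_1 = 973^2 mod 25877 = 15157.
Reached i = s−1 = 1 without hitting −1: 10779 is a Miller–Rabin witness and 25877 is composite.

yes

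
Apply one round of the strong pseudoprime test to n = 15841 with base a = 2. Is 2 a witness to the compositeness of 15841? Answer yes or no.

n − 1 = 15840 = 2^5 · 495, so s = 5 and d = 495.
x_0 = 2^495 mod 15841 = 1.
x_0 = 1, so 2 is not a witness.

no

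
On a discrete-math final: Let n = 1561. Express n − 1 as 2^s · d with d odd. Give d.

195

Halving: 1560 → 780 → 390 → 195; 195 is odd.
So 1560 = 2^3 · 195.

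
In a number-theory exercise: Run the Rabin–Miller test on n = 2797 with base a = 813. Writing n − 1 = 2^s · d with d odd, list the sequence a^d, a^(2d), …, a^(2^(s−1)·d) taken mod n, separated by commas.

n − 1 = 2796 = 2^2 · 699, so s = 2 and d = 699.
x_0 = 813^699 mod 2797 = 1.
x_1 = 1^2 mod 2797 = 1.

1, 1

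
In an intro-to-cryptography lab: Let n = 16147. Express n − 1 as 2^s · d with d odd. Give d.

8073

Halving: 16146 → 8073; 8073 is odd.
So 16146 = 2^1 · 8073.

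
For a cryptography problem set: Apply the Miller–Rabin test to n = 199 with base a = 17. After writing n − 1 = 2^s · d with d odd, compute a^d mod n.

198

n − 1 = 198 = 2^1 · 99, so s = 1 and d = 99.
17^99 mod 199 = 198.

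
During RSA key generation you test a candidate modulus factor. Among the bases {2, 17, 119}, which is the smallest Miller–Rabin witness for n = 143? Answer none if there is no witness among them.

n − 1 = 142 = 2^1 · 71, so s = 1 and d = 71.
Base 2: x_0 = 2^71 mod 143 = 46. x_0 ∉ {1, 142} and s = 1, so 2 is a Miller–Rabin witness and 143 is composite.
Base 17: x_0 = 17^71 mod 143 = 127. x_0 ∉ {1, 142} and s = 1, so 17 is a Miller–Rabin witness and 143 is composite.
Base 119: x_0 = 119^71 mod 143 = 20. x_0 ∉ {1, 142} and s = 1, so 119 is a Miller–Rabin witness and 143 is composite.
The smallest witness among the given bases is 2.

2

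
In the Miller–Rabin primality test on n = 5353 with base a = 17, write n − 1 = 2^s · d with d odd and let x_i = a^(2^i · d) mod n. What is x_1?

n − 1 = 5352 = 2^3 · 669, so s = 3 and d = 669.
x_0 = 17^669 mod 5353 = 1016.
x_1 = 1016^2 mod 5353 = 4480.

4480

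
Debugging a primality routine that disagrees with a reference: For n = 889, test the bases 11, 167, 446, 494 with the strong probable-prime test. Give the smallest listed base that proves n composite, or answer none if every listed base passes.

n − 1 = 888 = 2^3 · 111, so s = 3 and d = 111.
Base 11: x_0 = 11^111 mod 889 = 722. x_0 is neither 1 nor 888, so continue squaring. x_1 = 722^2 mod 889 = 330. x_2 = 330^2 mod 889 = 442. Reached i = s−1 = 2 without hitting −1: 11 is a Miller–Rabin witness and 889 is composite.
Base 167: x_0 = 167^111 mod 889 = 825. x_0 is neither 1 nor 888, so continue squaring. x_1 = 825^2 mod 889 = 540. x_2 = 540^2 mod 889 = 8. Reached i = s−1 = 2 without hitting −1: 167 is a Miller–Rabin witness and 889 is composite.
Base 446: x_0 = 446^111 mod 889 = 839. x_0 is neither 1 nor 888, so continue squaring. x_1 = 839^2 mod 889 = 722. x_2 = 722^2 mod 889 = 330. Reached i = s−1 = 2 without hitting −1: 446 is a Miller–Rabin witness and 889 is composite.
Base 494: x_0 = 494^111 mod 889 = 673. x_0 is neither 1 nor 888, so continue squaring. x_1 = 673^2 mod 889 = 428. x_2 = 428^2 mod 889 = 50. Reached i = s−1 = 2 without hitting −1: 494 is a Miller–Rabin witness and 889 is composite.
The smallest witness among the given bases is 11.

11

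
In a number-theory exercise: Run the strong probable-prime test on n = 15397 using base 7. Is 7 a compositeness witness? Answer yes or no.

n − 1 = 15396 = 2^2 · 3849, so s = 2 and d = 3849.
x_0 = 7^3849 mod 15397 = 6454.
x_0 is neither 1 nor 15396, so continue squaring.
x_1 = 6454^2 mod 15397 = 5231.
Reached i = s−1 = 1 without hitting −1: 7 is a Miller–Rabin witness and 15397 is composite.

yes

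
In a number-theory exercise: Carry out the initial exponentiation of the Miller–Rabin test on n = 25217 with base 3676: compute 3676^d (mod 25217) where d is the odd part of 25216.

n − 1 = 25216 = 2^7 · 197, so s = 7 and d = 197.
By repeated squaring, 3676^197 ≡ 10107 (mod 25217).

10107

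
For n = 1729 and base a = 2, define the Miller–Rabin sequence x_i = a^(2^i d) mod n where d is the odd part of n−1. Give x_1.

1065

n − 1 = 1728 = 2^6 · 27, so s = 6 and d = 27.
By repeated squaring, 2^27 ≡ 645 (mod 1729).
x_0 = 645.
x_1 = 645^2 mod 1729 = 1065.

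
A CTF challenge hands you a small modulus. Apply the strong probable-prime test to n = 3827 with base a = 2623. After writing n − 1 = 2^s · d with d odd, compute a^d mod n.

2795

n − 1 = 3826 = 2^1 · 1913, so s = 1 and d = 1913.
2623^1913 mod 3827 = 2795.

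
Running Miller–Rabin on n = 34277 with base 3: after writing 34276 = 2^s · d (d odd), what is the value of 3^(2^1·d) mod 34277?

18961

n − 1 = 34276 = 2^2 · 8569, so s = 2 and d = 8569.
x_0 = 3^8569 mod 34277 = 1179.
x_1 = 1179^2 mod 34277 = 18961.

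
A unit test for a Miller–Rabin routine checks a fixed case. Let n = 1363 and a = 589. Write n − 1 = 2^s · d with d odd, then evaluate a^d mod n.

1340

n − 1 = 1362 = 2^1 · 681, so s = 1 and d = 681.
By repeated squaring, 589^681 ≡ 1340 (mod 1363).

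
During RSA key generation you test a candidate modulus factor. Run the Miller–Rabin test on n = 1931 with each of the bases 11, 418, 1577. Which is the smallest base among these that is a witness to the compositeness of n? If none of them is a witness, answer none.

n − 1 = 1930 = 2^1 · 965, so s = 1 and d = 965.
Base 11: x_0 = 11^965 mod 1931 = 1. x_0 = 1, so 11 is not a witness.
Base 418: x_0 = 418^965 mod 1931 = 1930. x_0 = 1930 ≡ −1, so 418 is not a witness.
Base 1577: x_0 = 1577^965 mod 1931 = 1. x_0 = 1, so 1577 is not a witness.
No listed base is a witness for 1931.

none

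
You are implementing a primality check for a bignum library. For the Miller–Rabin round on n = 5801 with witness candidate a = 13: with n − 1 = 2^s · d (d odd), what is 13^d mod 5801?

4656

n − 1 = 5800 = 2^3 · 725, so s = 3 and d = 725.
By repeated squaring, 13^725 ≡ 4656 (mod 5801).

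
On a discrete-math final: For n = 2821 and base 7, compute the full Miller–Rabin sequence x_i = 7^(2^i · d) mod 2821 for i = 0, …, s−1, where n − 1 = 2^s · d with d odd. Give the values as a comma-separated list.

n − 1 = 2820 = 2^2 · 705, so s = 2 and d = 705.
x_0 = 7^705 mod 2821 = 931.
x_1 = 931^2 mod 2821 = 714.

931, 714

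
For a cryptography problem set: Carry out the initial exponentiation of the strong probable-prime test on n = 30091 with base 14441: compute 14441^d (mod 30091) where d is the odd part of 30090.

n − 1 = 30090 = 2^1 · 15045, so s = 1 and d = 15045.
14441^15045 mod 30091 = 30090.

30090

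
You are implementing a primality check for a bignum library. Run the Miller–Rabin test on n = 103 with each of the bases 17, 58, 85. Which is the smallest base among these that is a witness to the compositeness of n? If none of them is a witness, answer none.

none

n − 1 = 102 = 2^1 · 51, so s = 1 and d = 51.
Base 17: x_0 = 17^51 mod 103 = 1. x_0 = 1, so 17 is not a witness.
Base 58: x_0 = 58^51 mod 103 = 1. x_0 = 1, so 58 is not a witness.
Base 85: x_0 = 85^51 mod 103 = 102. x_0 = 102 ≡ −1, so 85 is not a witness.
No listed base is a witness for 103.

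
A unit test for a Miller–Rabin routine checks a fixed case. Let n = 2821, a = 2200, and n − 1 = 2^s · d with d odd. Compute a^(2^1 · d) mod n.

1

n − 1 = 2820 = 2^2 · 705, so s = 2 and d = 705.
x_0 = 2200^705 mod 2821 = 92.
x_1 = 92^2 mod 2821 = 1.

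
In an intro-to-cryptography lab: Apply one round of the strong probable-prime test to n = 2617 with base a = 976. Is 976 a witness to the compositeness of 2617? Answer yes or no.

n − 1 = 2616 = 2^3 · 327, so s = 3 and d = 327.
x_0 = 976^327 mod 2617 = 2009.
x_0 is neither 1 nor 2616, so continue squaring.
x_1 = 2009^2 mod 2617 = 667.
x_2 = 667^2 mod 2617 = 2616.
x_2 ≡ −1, so 976 is not a witness.

no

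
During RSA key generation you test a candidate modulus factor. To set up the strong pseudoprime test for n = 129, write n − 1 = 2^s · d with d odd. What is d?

1

Halving: 128 → 64 → 32 → 16 → 8 → 4 → 2 → 1; 1 is odd.
So 128 = 2^7 · 1.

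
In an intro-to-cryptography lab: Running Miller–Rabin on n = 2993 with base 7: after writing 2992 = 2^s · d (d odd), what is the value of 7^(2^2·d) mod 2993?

n − 1 = 2992 = 2^4 · 187, so s = 4 and d = 187.
x_0 = 7^187 mod 2993 = 2525.
x_1 = 2525^2 mod 2993 = 535.
x_2 = 535^2 mod 2993 = 1890.

1890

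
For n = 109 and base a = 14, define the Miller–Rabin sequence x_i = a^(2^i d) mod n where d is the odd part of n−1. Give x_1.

n − 1 = 108 = 2^2 · 27, so s = 2 and d = 27.
Repeated squaring mod 109: 14^1 ≡ 14, 14^2 ≡ 87, 14^4 ≡ 48, 14^8 ≡ 15, 14^16 ≡ 7.
27 = 16 + 8 + 2 + 1, so 14^27 ≡ 7·15·87·14 ≡ 33 (mod 109).
x_0 = 33.
x_1 = 33^2 mod 109 = 108.

108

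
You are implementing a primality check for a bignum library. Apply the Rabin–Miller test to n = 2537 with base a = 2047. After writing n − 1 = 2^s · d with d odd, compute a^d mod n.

n − 1 = 2536 = 2^3 · 317, so s = 3 and d = 317.
2047^317 mod 2537 = 1001.

1001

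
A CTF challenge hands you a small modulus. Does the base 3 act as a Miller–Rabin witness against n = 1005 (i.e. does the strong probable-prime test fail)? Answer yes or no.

yes

n − 1 = 1004 = 2^2 · 251, so s = 2 and d = 251.
By repeated squaring, 3^251 ≡ 387 (mod 1005).
x_0 = 3^251 mod 1005 = 387.
x_0 is neither 1 nor 1004, so continue squaring.
x_1 = 387^2 mod 1005 = 24.
Reached i = s−1 = 1 without hitting −1: 3 is a Miller–Rabin witness and 1005 is composite.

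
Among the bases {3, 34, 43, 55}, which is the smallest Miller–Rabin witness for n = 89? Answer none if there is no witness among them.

n − 1 = 88 = 2^3 · 11, so s = 3 and d = 11.
Base 3: x_0 = 3^11 mod 89 = 37. x_0 is neither 1 nor 88, so continue squaring. x_1 = 37^2 mod 89 = 34. x_2 = 34^2 mod 89 = 88. x_2 ≡ −1, so 3 is not a witness.
Base 34: x_0 = 34^11 mod 89 = 55. x_0 is neither 1 nor 88, so continue squaring. x_1 = 55^2 mod 89 = 88. x_1 ≡ −1, so 34 is not a witness.
Base 43: x_0 = 43^11 mod 89 = 52. x_0 is neither 1 nor 88, so continue squaring. x_1 = 52^2 mod 89 = 34. x_2 = 34^2 mod 89 = 88. x_2 ≡ −1, so 43 is not a witness.
Base 55: x_0 = 55^11 mod 89 = 34. x_0 is neither 1 nor 88, so continue squaring. x_1 = 34^2 mod 89 = 88. x_1 ≡ −1, so 55 is not a witness.
No listed base is a witness for 89.

none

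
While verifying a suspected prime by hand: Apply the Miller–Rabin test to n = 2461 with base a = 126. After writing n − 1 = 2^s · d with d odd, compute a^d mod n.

182

n − 1 = 2460 = 2^2 · 615, so s = 2 and d = 615.
126^615 mod 2461 = 182.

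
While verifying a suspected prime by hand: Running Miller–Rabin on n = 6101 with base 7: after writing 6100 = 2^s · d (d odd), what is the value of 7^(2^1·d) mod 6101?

n − 1 = 6100 = 2^2 · 1525, so s = 2 and d = 1525.
x_0 = 7^1525 mod 6101 = 1.
x_1 = 1^2 mod 6101 = 1.

1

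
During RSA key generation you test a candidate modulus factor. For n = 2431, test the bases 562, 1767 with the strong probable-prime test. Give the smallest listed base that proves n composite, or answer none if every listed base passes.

none

n − 1 = 2430 = 2^1 · 1215, so s = 1 and d = 1215.
Base 562: x_0 = 562^1215 mod 2431 = 1. x_0 = 1, so 562 is not a witness.
Base 1767: x_0 = 1767^1215 mod 2431 = 2430. x_0 = 2430 ≡ −1, so 1767 is not a witness.
No listed base is a witness for 2431.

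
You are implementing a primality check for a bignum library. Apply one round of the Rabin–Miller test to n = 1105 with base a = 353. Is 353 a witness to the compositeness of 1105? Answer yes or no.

n − 1 = 1104 = 2^4 · 69, so s = 4 and d = 69.
x_0 = 353^69 mod 1105 = 863.
x_0 is neither 1 nor 1104, so continue squaring.
x_1 = 863^2 mod 1105 = 1104.
x_1 ≡ −1, so 353 is not a witness.

no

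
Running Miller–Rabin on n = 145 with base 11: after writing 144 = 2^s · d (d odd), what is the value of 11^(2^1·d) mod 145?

n − 1 = 144 = 2^4 · 9, so s = 4 and d = 9.
Repeated squaring mod 145: 11^1 ≡ 11, 11^2 ≡ 121, 11^4 ≡ 141, 11^8 ≡ 16.
9 = 8 + 1, so 11^9 ≡ 16·11 ≡ 31 (mod 145).
x_0 = 31.
x_1 = 31^2 mod 145 = 91.

91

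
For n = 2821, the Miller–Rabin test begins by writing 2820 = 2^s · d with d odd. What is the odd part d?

Halving: 2820 → 1410 → 705; 705 is odd.
So 2820 = 2^2 · 705.

705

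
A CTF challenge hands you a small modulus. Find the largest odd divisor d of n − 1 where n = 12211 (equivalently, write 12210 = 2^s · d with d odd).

6105

Halving: 12210 → 6105; 6105 is odd.
So 12210 = 2^1 · 6105.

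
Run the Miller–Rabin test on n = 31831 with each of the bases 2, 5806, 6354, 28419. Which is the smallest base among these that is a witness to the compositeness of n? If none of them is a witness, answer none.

2

n − 1 = 31830 = 2^1 · 15915, so s = 1 and d = 15915.
Base 2: x_0 = 2^15915 mod 31831 = 882. x_0 ∉ {1, 31830} and s = 1, so 2 is a Miller–Rabin witness and 31831 is composite.
Base 5806: x_0 = 5806^15915 mod 31831 = 1936. x_0 ∉ {1, 31830} and s = 1, so 5806 is a Miller–Rabin witness and 31831 is composite.
Base 6354: x_0 = 6354^15915 mod 31831 = 22927. x_0 ∉ {1, 31830} and s = 1, so 6354 is a Miller–Rabin witness and 31831 is composite.
Base 28419: x_0 = 28419^15915 mod 31831 = 18690. x_0 ∉ {1, 31830} and s = 1, so 28419 is a Miller–Rabin witness and 31831 is composite.
The smallest witness among the given bases is 2.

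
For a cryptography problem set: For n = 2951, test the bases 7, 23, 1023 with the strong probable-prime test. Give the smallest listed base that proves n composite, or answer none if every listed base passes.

n − 1 = 2950 = 2^1 · 1475, so s = 1 and d = 1475.
Base 7: x_0 = 7^1475 mod 2951 = 1198. x_0 ∉ {1, 2950} and s = 1, so 7 is a Miller–Rabin witness and 2951 is composite.
Base 23: x_0 = 23^1475 mod 2951 = 563. x_0 ∉ {1, 2950} and s = 1, so 23 is a Miller–Rabin witness and 2951 is composite.
Base 1023: x_0 = 1023^1475 mod 2951 = 510. x_0 ∉ {1, 2950} and s = 1, so 1023 is a Miller–Rabin witness and 2951 is composite.
The smallest witness among the given bases is 7.

7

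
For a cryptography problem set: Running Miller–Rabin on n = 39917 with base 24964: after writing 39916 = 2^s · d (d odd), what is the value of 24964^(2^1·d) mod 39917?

9859

n − 1 = 39916 = 2^2 · 9979, so s = 2 and d = 9979.
x_0 = 24964^9979 mod 39917 = 8301.
x_1 = 8301^2 mod 39917 = 9859.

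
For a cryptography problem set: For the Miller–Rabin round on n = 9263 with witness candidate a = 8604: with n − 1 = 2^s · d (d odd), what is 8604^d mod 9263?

625

n − 1 = 9262 = 2^1 · 4631, so s = 1 and d = 4631.
8604^4631 mod 9263 = 625.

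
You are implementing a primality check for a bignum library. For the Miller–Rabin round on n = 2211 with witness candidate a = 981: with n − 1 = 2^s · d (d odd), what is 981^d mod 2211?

n − 1 = 2210 = 2^1 · 1105, so s = 1 and d = 1105.
By repeated squaring, 981^1105 ≡ 2001 (mod 2211).

2001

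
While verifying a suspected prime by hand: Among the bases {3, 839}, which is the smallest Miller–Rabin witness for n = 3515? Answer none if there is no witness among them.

n − 1 = 3514 = 2^1 · 1757, so s = 1 and d = 1757.
Base 3: x_0 = 3^1757 mod 3515 = 2803. x_0 ∉ {1, 3514} and s = 1, so 3 is a Miller–Rabin witness and 3515 is composite.
Base 839: x_0 = 839^1757 mod 3515 = 2594. x_0 ∉ {1, 3514} and s = 1, so 839 is a Miller–Rabin witness and 3515 is composite.
The smallest witness among the given bases is 3.

3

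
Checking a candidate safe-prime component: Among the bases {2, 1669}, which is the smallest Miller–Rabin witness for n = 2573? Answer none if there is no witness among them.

2

n − 1 = 2572 = 2^2 · 643, so s = 2 and d = 643.
Base 2: x_0 = 2^643 mod 2573 = 1899. x_0 is neither 1 nor 2572, so continue squaring. x_1 = 1899^2 mod 2573 = 1428. Reached i = s−1 = 1 without hitting −1: 2 is a Miller–Rabin witness and 2573 is composite.
Base 1669: x_0 = 1669^643 mod 2573 = 863. x_0 is neither 1 nor 2572, so continue squaring. x_1 = 863^2 mod 2573 = 1172. Reached i = s−1 = 1 without hitting −1: 1669 is a Miller–Rabin witness and 2573 is composite.
The smallest witness among the given bases is 2.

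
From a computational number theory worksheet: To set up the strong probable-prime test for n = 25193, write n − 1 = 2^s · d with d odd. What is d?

Halving: 25192 → 12596 → 6298 → 3149; 3149 is odd.
So 25192 = 2^3 · 3149.

3149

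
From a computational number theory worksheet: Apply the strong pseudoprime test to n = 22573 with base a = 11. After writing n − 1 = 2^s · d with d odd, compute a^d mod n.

n − 1 = 22572 = 2^2 · 5643, so s = 2 and d = 5643.
11^5643 mod 22573 = 22572.

22572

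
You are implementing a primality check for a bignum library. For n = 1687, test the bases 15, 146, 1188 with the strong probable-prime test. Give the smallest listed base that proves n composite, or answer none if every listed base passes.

n − 1 = 1686 = 2^1 · 843, so s = 1 and d = 843.
Base 15: x_0 = 15^843 mod 1687 = 1. x_0 = 1, so 15 is not a witness.
Base 146: x_0 = 146^843 mod 1687 = 1343. x_0 ∉ {1, 1686} and s = 1, so 146 is a Miller–Rabin witness and 1687 is composite.
Base 1188: x_0 = 1188^843 mod 1687 = 1539. x_0 ∉ {1, 1686} and s = 1, so 1188 is a Miller–Rabin witness and 1687 is composite.
The smallest witness among the given bases is 146.

146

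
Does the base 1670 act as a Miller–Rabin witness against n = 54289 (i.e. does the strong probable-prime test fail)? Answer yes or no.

no

n − 1 = 54288 = 2^4 · 3393, so s = 4 and d = 3393.
Repeated squaring mod 54289: 1670^1 ≡ 1670, 1670^2 ≡ 20161, 1670^4 ≡ 4178, 1670^8 ≡ 28915, 1670^16 ≡ 26625, 1670^32 ≡ 39152, 1670^64 ≡ 29189, 1670^128 ≡ 40444, 1670^256 ≡ 43855, 1670^512 ≡ 18911, 1670^1024 ≡ 24278, 1670^2048 ≡ 5611.
3393 = 2048 + 1024 + 256 + 64 + 1, so 1670^3393 ≡ 5611·24278·43855·29189·1670 ≡ 50464 (mod 54289).
x_0 = 1670^3393 mod 54289 = 50464.
x_0 is neither 1 nor 54288, so continue squaring.
x_1 = 50464^2 mod 54289 = 26884.
x_2 = 26884^2 mod 54289 = 54288.
x_2 ≡ −1, so 1670 is not a witness.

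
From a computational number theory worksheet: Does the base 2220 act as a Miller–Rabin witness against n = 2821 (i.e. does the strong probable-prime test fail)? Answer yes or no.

yes

n − 1 = 2820 = 2^2 · 705, so s = 2 and d = 705.
x_0 = 2220^705 mod 2821 = 1520.
x_0 is neither 1 nor 2820, so continue squaring.
x_1 = 1520^2 mod 2821 = 1.
x_1 = 1 but x_0 ≠ ±1, a nontrivial square root of 1 — 2220 is a witness and 2821 is composite.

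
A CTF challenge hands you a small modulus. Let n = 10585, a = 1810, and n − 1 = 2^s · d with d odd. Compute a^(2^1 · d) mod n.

2290

n − 1 = 10584 = 2^3 · 1323, so s = 3 and d = 1323.
Repeated squaring mod 10585: 1810^1 ≡ 1810, 1810^2 ≡ 5335, 1810^4 ≡ 9745, 1810^8 ≡ 6990, 1810^16 ≡ 10325, 1810^32 ≡ 4090, 1810^64 ≡ 3800, 1810^128 ≡ 2060, 1810^256 ≡ 9600, 1810^512 ≡ 6990, 1810^1024 ≡ 10325.
1323 = 1024 + 256 + 32 + 8 + 2 + 1, so 1810^1323 ≡ 10325·9600·4090·6990·5335·1810 ≡ 9500 (mod 10585).
x_0 = 9500.
x_1 = 9500^2 mod 10585 = 2290.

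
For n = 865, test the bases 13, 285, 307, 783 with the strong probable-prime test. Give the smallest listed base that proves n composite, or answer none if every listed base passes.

13

n − 1 = 864 = 2^5 · 27, so s = 5 and d = 27.
Base 13: x_0 = 13^27 mod 865 = 67. x_0 is neither 1 nor 864, so continue squaring. x_1 = 67^2 mod 865 = 164. x_2 = 164^2 mod 865 = 81. x_3 = 81^2 mod 865 = 506. x_4 = 506^2 mod 865 = 861. Reached i = s−1 = 4 without hitting −1: 13 is a Miller–Rabin witness and 865 is composite.
Base 285: x_0 = 285^27 mod 865 = 45. x_0 is neither 1 nor 864, so continue squaring. x_1 = 45^2 mod 865 = 295. x_2 = 295^2 mod 865 = 525. x_3 = 525^2 mod 865 = 555. x_4 = 555^2 mod 865 = 85. Reached i = s−1 = 4 without hitting −1: 285 is a Miller–Rabin witness and 865 is composite.
Base 307: x_0 = 307^27 mod 865 = 563. x_0 is neither 1 nor 864, so continue squaring. x_1 = 563^2 mod 865 = 379. x_2 = 379^2 mod 865 = 51. x_3 = 51^2 mod 865 = 6. x_4 = 6^2 mod 865 = 36. Reached i = s−1 = 4 without hitting −1: 307 is a Miller–Rabin witness and 865 is composite.
Base 783: x_0 = 783^27 mod 865 = 537. x_0 is neither 1 nor 864, so continue squaring. x_1 = 537^2 mod 865 = 324. x_2 = 324^2 mod 865 = 311. x_3 = 311^2 mod 865 = 706. x_4 = 706^2 mod 865 = 196. Reached i = s−1 = 4 without hitting −1: 783 is a Miller–Rabin witness and 865 is composite.
The smallest witness among the given bases is 13.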